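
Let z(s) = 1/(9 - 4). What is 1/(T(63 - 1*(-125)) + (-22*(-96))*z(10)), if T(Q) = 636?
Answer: 5/5292 ≈ 0.00094482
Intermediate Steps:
z(s) = 1/5
1/(T(63 - 1*(-125)) + (-22*(-96))*z(10)) = 1/(636 - 22*(-96)*(1/5)) = 1/(636 + 2112*(1/5)) = 1/(636 + 2112/5) = 1/(5292/5) = 5/5292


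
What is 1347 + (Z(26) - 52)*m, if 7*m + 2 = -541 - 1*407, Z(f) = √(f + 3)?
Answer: 58829/7 - 950*√29/7 ≈ 7673.3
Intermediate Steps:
Z(f) = √(3 + f)
m = -950/7 (m = -2/7 + (-541 - 1*407)/7 = -2/7 + (-541 - 407)/7 = -2/7 + (⅐)*(-948) = -2/7 - 948/7 = -950/7 ≈ -135.71)
1347 + (Z(26) - 52)*m = 1347 + (√(3 + 26) - 52)*(-950/7) = 1347 + (√29 - 52)*(-950/7) = 1347 + (-52 + √29)*(-950/7) = 1347 + (49400/7 - 950*√29/7) = 58829/7 - 950*√29/7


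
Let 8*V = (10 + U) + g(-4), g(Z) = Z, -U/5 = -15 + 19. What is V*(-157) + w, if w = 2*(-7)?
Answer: 1043/4 ≈ 260.75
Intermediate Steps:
U = -20 (U = -5*(-15 + 19) = -5*4 = -20)
w = -14
V = -7/4 (V = ((10 - 20) - 4)/8 = (-10 - 4)/8 = (⅛)*(-14) = -7/4 ≈ -1.7500)
V*(-157) + w = -7/4*(-157) - 14 = 1099/4 - 14 = 1043/4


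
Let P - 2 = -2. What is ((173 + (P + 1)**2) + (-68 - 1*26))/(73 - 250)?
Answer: -80/177 ≈ -0.45198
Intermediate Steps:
P = 0 (P = 2 - 2 = 0)
((173 + (P + 1)**2) + (-68 - 1*26))/(73 - 250) = ((173 + (0 + 1)**2) + (-68 - 1*26))/(73 - 250) = ((173 + 1**2) + (-68 - 26))/(-177) = -((173 + 1) - 94)/177 = -(174 - 94)/177 = -1/177*80 = -80/177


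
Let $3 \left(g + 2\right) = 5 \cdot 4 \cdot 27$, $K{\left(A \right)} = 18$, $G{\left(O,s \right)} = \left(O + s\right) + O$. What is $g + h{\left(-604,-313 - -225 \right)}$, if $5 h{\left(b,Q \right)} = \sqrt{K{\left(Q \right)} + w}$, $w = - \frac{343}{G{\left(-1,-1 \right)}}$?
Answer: $178 + \frac{\sqrt{1191}}{15} \approx 180.3$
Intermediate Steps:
$G{\left(O,s \right)} = s + 2 O$
$w = \frac{343}{3}$ ($w = - \frac{343}{-1 + 2 \left(-1\right)} = - \frac{343}{-1 - 2} = - \frac{343}{-3} = \left(-343\right) \left(- \frac{1}{3}\right) = \frac{343}{3} \approx 114.33$)
$h{\left(b,Q \right)} = \frac{\sqrt{1191}}{15}$ ($h{\left(b,Q \right)} = \frac{\sqrt{18 + \frac{343}{3}}}{5} = \frac{\sqrt{\frac{397}{3}}}{5} = \frac{\frac{1}{3} \sqrt{1191}}{5} = \frac{\sqrt{1191}}{15}$)
$g = 178$ ($g = -2 + \frac{5 \cdot 4 \cdot 27}{3} = -2 + \frac{20 \cdot 27}{3} = -2 + \frac{1}{3} \cdot 540 = -2 + 180 = 178$)
$g + h{\left(-604,-313 - -225 \right)} = 178 + \frac{\sqrt{1191}}{15}$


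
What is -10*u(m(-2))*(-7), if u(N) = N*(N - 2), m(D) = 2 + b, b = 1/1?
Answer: 210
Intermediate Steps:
b = 1
m(D) = 3 (m(D) = 2 + 1 = 3)
u(N) = N*(-2 + N)
-10*u(m(-2))*(-7) = -30*(-2 + 3)*(-7) = -30*(-7) = 210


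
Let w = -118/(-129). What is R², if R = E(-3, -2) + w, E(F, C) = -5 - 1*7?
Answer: 2044900/16641 ≈ 122.88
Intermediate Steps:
E(F, C) = -12 (E(F, C) = -5 - 7 = -12)
w = 118/129 (w = -118*(-1/129) = 118/129 ≈ 0.91473)
R = -1430/129 (R = -12 + 118/129 = -1430/129 ≈ -11.085)
R² = (-1430/129)² = 2044900/16641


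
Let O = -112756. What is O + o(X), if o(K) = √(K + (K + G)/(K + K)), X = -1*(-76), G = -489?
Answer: -112756 + √423282/76 ≈ -1.1275e+5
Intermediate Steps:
X = 76
o(K) = √(K + (-489 + K)/(2*K)) (o(K) = √(K + (K - 489)/(K + K)) = √(K + (-489 + K)/((2*K))) = √(K + (-489 + K)*(1/(2*K))) = √(K + (-489 + K)/(2*K)))
O + o(X) = -112756 + √(2 - 978/76 + 4*76)/2 = -112756 + √(2 - 978*1/76 + 304)/2 = -112756 + √(2 - 489/38 + 304)/2 = -112756 + √(11139/38)/2 = -112756 + (√423282/38)/2 = -112756 + √423282/76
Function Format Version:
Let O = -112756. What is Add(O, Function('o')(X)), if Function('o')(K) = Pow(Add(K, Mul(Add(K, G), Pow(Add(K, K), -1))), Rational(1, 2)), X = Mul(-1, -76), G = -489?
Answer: Add(-112756, Mul(Rational(1, 76), Pow(423282, Rational(1, 2)))) ≈ -1.1275e+5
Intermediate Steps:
X = 76
Function('o')(K) = Pow(Add(K, Mul(Rational(1, 2), Pow(K, -1), Add(-489, K))), Rational(1, 2)) (Function('o')(K) = Pow(Add(K, Mul(Add(K, -489), Pow(Add(K, K), -1))), Rational(1, 2)) = Pow(Add(K, Mul(Add(-489, K), Pow(Mul(2, K), -1))), Rational(1, 2)) = Pow(Add(K, Mul(Add(-489, K), Mul(Rational(1, 2), Pow(K, -1)))), Rational(1, 2)) = Pow(Add(K, Mul(Rational(1, 2), Pow(K, -1), Add(-489, K))), Rational(1, 2)))
Add(O, Function('o')(X)) = Add(-112756, Mul(Rational(1, 2), Pow(Add(2, Mul(-978, Pow(76, -1)), Mul(4, 76)), Rational(1, 2)))) = Add(-112756, Mul(Rational(1, 2), Pow(Add(2, Mul(-978, Rational(1, 76)), 304), Rational(1, 2)))) = Add(-112756, Mul(Rational(1, 2), Pow(Add(2, Rational(-489, 38), 304), Rational(1, 2)))) = Add(-112756, Mul(Rational(1, 2), Pow(Rational(11139, 38), Rational(1, 2)))) = Add(-112756, Mul(Rational(1, 2), Mul(Rational(1, 38), Pow(423282, Rational(1, 2))))) = Add(-112756, Mul(Rational(1, 76), Pow(423282, Rational(1, 2))))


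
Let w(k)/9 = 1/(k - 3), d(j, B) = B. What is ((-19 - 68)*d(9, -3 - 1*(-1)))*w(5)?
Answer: 783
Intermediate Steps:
w(k) = 9/(-3 + k) (w(k) = 9/(k - 3) = 9/(-3 + k))
((-19 - 68)*d(9, -3 - 1*(-1)))*w(5) = ((-19 - 68)*(-3 - 1*(-1)))*(9/(-3 + 5)) = (-87*(-3 + 1))*(9/2) = (-87*(-2))*(9*(½)) = 174*(9/2) = 783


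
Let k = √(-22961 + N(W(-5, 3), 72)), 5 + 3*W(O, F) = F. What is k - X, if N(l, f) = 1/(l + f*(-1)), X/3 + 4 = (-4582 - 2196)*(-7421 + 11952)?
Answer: 92133366 + I*√1091199218/218 ≈ 9.2133e+7 + 151.53*I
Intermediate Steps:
W(O, F) = -5/3 + F/3
X = -92133366 (X = -12 + 3*((-4582 - 2196)*(-7421 + 11952)) = -12 + 3*(-6778*4531) = -12 + 3*(-30711118) = -12 - 92133354 = -92133366)
N(l, f) = 1/(l - f)
k = I*√1091199218/218 (k = √(-22961 - 1/(72 - (-5/3 + (⅓)*3))) = √(-22961 - 1/(72 - (-5/3 + 1))) = √(-22961 - 1/(72 - 1*(-⅔))) = √(-22961 - 1/(72 + ⅔)) = √(-22961 - 1/218/3) = √(-22961 - 1*3/218) = √(-22961 - 3/218) = √(-5005501/218) = I*√1091199218/218 ≈ 151.53*I)
k - X = I*√1091199218/218 - 1*(-92133366) = I*√1091199218/218 + 92133366 = 92133366 + I*√1091199218/218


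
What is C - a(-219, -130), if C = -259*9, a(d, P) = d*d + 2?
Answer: -50294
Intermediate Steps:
a(d, P) = 2 + d² (a(d, P) = d² + 2 = 2 + d²)
C = -2331
C - a(-219, -130) = -2331 - (2 + (-219)²) = -2331 - (2 + 47961) = -2331 - 1*47963 = -2331 - 47963 = -50294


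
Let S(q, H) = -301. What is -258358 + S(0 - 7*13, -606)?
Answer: -258659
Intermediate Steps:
-258358 + S(0 - 7*13, -606) = -258358 - 301 = -258659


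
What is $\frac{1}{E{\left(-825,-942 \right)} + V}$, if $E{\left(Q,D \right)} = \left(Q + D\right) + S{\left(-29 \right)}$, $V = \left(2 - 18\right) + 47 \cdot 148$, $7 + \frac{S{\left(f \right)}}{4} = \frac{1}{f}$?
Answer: $\frac{29}{149201} \approx 0.00019437$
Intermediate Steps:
$S{\left(f \right)} = -28 + \frac{4}{f}$
$V = 6940$ ($V = \left(2 - 18\right) + 6956 = -16 + 6956 = 6940$)
$E{\left(Q,D \right)} = - \frac{816}{29} + D + Q$ ($E{\left(Q,D \right)} = \left(Q + D\right) - \left(28 - \frac{4}{-29}\right) = \left(D + Q\right) + \left(-28 + 4 \left(- \frac{1}{29}\right)\right) = \left(D + Q\right) - \frac{816}{29} = - \frac{816}{29} + D + Q$)
$\frac{1}{E{\left(-825,-942 \right)} + V} = \frac{1}{\left(- \frac{816}{29} - 942 - 825\right) + 6940} = \frac{1}{- \frac{52059}{29} + 6940} = \frac{1}{\frac{149201}{29}} = \frac{29}{149201}$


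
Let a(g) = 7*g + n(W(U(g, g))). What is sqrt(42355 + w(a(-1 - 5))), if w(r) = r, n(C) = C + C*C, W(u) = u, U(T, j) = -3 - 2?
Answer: sqrt(42333) ≈ 205.75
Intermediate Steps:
U(T, j) = -5
n(C) = C + C**2
a(g) = 20 + 7*g (a(g) = 7*g - 5*(1 - 5) = 7*g - 5*(-4) = 7*g + 20 = 20 + 7*g)
sqrt(42355 + w(a(-1 - 5))) = sqrt(42355 + (20 + 7*(-1 - 5))) = sqrt(42355 + (20 + 7*(-6))) = sqrt(42355 + (20 - 42)) = sqrt(42355 - 22) = sqrt(42333)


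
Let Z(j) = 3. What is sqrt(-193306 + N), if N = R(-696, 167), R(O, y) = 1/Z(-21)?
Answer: I*sqrt(1739751)/3 ≈ 439.67*I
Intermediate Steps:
R(O, y) = 1/3
N = 1/3 ≈ 0.33333
sqrt(-193306 + N) = sqrt(-193306 + 1/3) = sqrt(-579917/3) = I*sqrt(1739751)/3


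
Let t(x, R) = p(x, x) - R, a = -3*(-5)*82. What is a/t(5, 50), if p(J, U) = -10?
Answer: -41/2 ≈ -20.500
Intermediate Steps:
a = 1230 (a = 15*82 = 1230)
t(x, R) = -10 - R
a/t(5, 50) = 1230/(-10 - 1*50) = 1230/(-10 - 50) = 1230/(-60) = 1230*(-1/60) = -41/2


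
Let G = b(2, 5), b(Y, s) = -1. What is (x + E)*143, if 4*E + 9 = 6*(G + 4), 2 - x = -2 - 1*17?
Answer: 13299/4 ≈ 3324.8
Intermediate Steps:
x = 21 (x = 2 - (-2 - 1*17) = 2 - (-2 - 17) = 2 - 1*(-19) = 2 + 19 = 21)
G = -1
E = 9/4 (E = -9/4 + (6*(-1 + 4))/4 = -9/4 + (6*3)/4 = -9/4 + (1/4)*18 = -9/4 + 9/2 = 9/4 ≈ 2.2500)
(x + E)*143 = (21 + 9/4)*143 = (93/4)*143 = 13299/4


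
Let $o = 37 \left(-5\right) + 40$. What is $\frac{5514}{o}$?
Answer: $- \frac{5514}{145} \approx -38.028$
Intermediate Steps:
$o = -145$ ($o = -185 + 40 = -145$)
$\frac{5514}{o} = \frac{5514}{-145} = 5514 \left(- \frac{1}{145}\right) = - \frac{5514}{145}$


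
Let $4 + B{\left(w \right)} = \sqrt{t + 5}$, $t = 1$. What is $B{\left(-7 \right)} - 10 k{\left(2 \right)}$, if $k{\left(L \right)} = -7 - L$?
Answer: $86 + \sqrt{6} \approx 88.449$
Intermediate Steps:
$B{\left(w \right)} = -4 + \sqrt{6}$ ($B{\left(w \right)} = -4 + \sqrt{1 + 5} = -4 + \sqrt{6}$)
$B{\left(-7 \right)} - 10 k{\left(2 \right)} = \left(-4 + \sqrt{6}\right) - 10 \left(-7 - 2\right) = \left(-4 + \sqrt{6}\right) - -90 = \left(-4 + \sqrt{6}\right) + 90 = 86 + \sqrt{6}$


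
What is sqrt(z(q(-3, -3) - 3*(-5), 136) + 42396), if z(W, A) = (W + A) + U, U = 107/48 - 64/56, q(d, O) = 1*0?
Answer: sqrt(300219297)/84 ≈ 206.27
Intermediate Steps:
q(d, O) = 0
U = 365/336 (U = 107*(1/48) - 64*1/56 = 107/48 - 8/7 = 365/336 ≈ 1.0863)
z(W, A) = 365/336 + A + W (z(W, A) = (W + A) + 365/336 = (A + W) + 365/336 = 365/336 + A + W)
sqrt(z(q(-3, -3) - 3*(-5), 136) + 42396) = sqrt((365/336 + 136 + (0 - 3*(-5))) + 42396) = sqrt((365/336 + 136 + (0 + 15)) + 42396) = sqrt((365/336 + 136 + 15) + 42396) = sqrt(51101/336 + 42396) = sqrt(14296157/336) = sqrt(300219297)/84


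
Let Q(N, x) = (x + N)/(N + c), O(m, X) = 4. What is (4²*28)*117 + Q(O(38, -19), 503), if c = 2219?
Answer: 2987725/57 ≈ 52416.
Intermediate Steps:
Q(N, x) = (N + x)/(2219 + N) (Q(N, x) = (x + N)/(N + 2219) = (N + x)/(2219 + N))
(4²*28)*117 + Q(O(38, -19), 503) = (4²*28)*117 + (4 + 503)/(2219 + 4) = (16*28)*117 + 507/2223 = 448*117 + (1/2223)*507 = 52416 + 13/57 = 2987725/57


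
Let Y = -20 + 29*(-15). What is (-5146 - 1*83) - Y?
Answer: -4774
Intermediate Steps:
Y = -455 (Y = -20 - 435 = -455)
(-5146 - 1*83) - Y = (-5146 - 1*83) - 1*(-455) = (-5146 - 83) + 455 = -5229 + 455 = -4774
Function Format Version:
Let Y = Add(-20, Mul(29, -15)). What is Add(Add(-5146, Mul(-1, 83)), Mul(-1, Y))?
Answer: -4774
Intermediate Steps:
Y = -455 (Y = Add(-20, -435) = -455)
Add(Add(-5146, Mul(-1, 83)), Mul(-1, Y)) = Add(Add(-5146, Mul(-1, 83)), Mul(-1, -455)) = Add(Add(-5146, -83), 455) = Add(-5229, 455) = -4774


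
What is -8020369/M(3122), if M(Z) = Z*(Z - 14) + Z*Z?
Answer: -163681/396940 ≈ -0.41236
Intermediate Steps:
M(Z) = Z² + Z*(-14 + Z) (M(Z) = Z*(-14 + Z) + Z² = Z² + Z*(-14 + Z))
-8020369/M(3122) = -8020369*1/(6244*(-7 + 3122)) = -8020369/(2*3122*3115) = -8020369/19450060 = -8020369*1/19450060 = -163681/396940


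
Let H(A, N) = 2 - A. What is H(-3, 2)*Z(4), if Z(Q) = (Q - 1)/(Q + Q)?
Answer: 15/8 ≈ 1.8750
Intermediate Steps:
Z(Q) = (-1 + Q)/(2*Q) (Z(Q) = (-1 + Q)/((2*Q)) = (-1 + Q)*(1/(2*Q)) = (-1 + Q)/(2*Q))
H(-3, 2)*Z(4) = (2 - 1*(-3))*((½)*(-1 + 4)/4) = (2 + 3)*((½)*(¼)*3) = 5*(3/8) = 15/8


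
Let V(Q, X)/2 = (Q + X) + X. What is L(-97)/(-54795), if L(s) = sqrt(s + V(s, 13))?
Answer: -I*sqrt(239)/54795 ≈ -0.00028214*I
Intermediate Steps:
V(Q, X) = 2*Q + 4*X (V(Q, X) = 2*((Q + X) + X) = 2*(Q + 2*X) = 2*Q + 4*X)
L(s) = sqrt(52 + 3*s) (L(s) = sqrt(s + (2*s + 4*13)) = sqrt(s + (2*s + 52)) = sqrt(s + (52 + 2*s)) = sqrt(52 + 3*s))
L(-97)/(-54795) = sqrt(52 + 3*(-97))/(-54795) = sqrt(52 - 291)*(-1/54795) = sqrt(-239)*(-1/54795) = (I*sqrt(239))*(-1/54795) = -I*sqrt(239)/54795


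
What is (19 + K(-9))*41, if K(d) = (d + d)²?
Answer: 14063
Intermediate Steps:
K(d) = 4*d² (K(d) = (2*d)² = 4*d²)
(19 + K(-9))*41 = (19 + 4*(-9)²)*41 = (19 + 4*81)*41 = (19 + 324)*41 = 343*41 = 14063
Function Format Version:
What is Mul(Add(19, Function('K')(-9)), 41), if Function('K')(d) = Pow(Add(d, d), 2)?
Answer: 14063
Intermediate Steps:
Function('K')(d) = Mul(4, Pow(d, 2)) (Function('K')(d) = Pow(Mul(2, d), 2) = Mul(4, Pow(d, 2)))
Mul(Add(19, Function('K')(-9)), 41) = Mul(Add(19, Mul(4, Pow(-9, 2))), 41) = Mul(Add(19, Mul(4, 81)), 41) = Mul(Add(19, 324), 41) = Mul(343, 41) = 14063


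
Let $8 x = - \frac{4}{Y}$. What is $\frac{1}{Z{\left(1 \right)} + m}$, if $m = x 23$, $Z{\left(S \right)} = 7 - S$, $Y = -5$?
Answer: $\frac{10}{83} \approx 0.12048$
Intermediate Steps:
$x = \frac{1}{10}$ ($x = \frac{\left(-4\right) \frac{1}{-5}}{8} = \frac{\left(-4\right) \left(- \frac{1}{5}\right)}{8} = \frac{1}{8} \cdot \frac{4}{5} = \frac{1}{10} \approx 0.1$)
$m = \frac{23}{10}$ ($m = \frac{1}{10} \cdot 23 = \frac{23}{10} \approx 2.3$)
$\frac{1}{Z{\left(1 \right)} + m} = \frac{1}{\left(7 - 1\right) + \frac{23}{10}} = \frac{1}{6 + \frac{23}{10}} = \frac{1}{\frac{83}{10}} = \frac{10}{83}$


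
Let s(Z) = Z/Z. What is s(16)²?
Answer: 1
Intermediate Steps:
s(Z) = 1
s(16)² = 1² = 1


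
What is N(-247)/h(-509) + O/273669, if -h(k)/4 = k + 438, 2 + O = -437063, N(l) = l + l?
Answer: -129659473/38860998 ≈ -3.3365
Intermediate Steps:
N(l) = 2*l
O = -437065 (O = -2 - 437063 = -437065)
h(k) = -1752 - 4*k (h(k) = -4*(k + 438) = -4*(438 + k) = -1752 - 4*k)
N(-247)/h(-509) + O/273669 = (2*(-247))/(-1752 - 4*(-509)) - 437065/273669 = -494/(-1752 + 2036) - 437065*1/273669 = -494/284 - 437065/273669 = -494*1/284 - 437065/273669 = -247/142 - 437065/273669 = -129659473/38860998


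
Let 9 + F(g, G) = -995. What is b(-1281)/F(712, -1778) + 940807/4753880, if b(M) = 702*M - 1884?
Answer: 1071221129177/1193223880 ≈ 897.75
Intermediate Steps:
b(M) = -1884 + 702*M
F(g, G) = -1004 (F(g, G) = -9 - 995 = -1004)
b(-1281)/F(712, -1778) + 940807/4753880 = (-1884 + 702*(-1281))/(-1004) + 940807/4753880 = (-1884 - 899262)*(-1/1004) + 940807*(1/4753880) = -901146*(-1/1004) + 940807/4753880 = 450573/502 + 940807/4753880 = 1071221129177/1193223880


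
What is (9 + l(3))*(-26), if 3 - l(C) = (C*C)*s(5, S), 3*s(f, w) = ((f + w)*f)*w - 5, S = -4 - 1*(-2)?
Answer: -3042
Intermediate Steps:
S = -2 (S = -4 + 2 = -2)
s(f, w) = -5/3 + f*w*(f + w)/3 (s(f, w) = (((f + w)*f)*w - 5)/3 = ((f*(f + w))*w - 5)/3 = (f*w*(f + w) - 5)/3 = (-5 + f*w*(f + w))/3 = -5/3 + f*w*(f + w)/3)
l(C) = 3 + 35*C**2/3 (l(C) = 3 - C*C*(-5/3 + (1/3)*5*(-2)**2 + (1/3)*(-2)*5**2) = 3 - C**2*(-5/3 + (1/3)*5*4 + (1/3)*(-2)*25) = 3 - C**2*(-5/3 + 20/3 - 50/3) = 3 - C**2*(-35)/3 = 3 - (-35)*C**2/3 = 3 + 35*C**2/3)
(9 + l(3))*(-26) = (9 + (3 + (35/3)*3**2))*(-26) = (9 + (3 + (35/3)*9))*(-26) = (9 + (3 + 105))*(-26) = (9 + 108)*(-26) = 117*(-26) = -3042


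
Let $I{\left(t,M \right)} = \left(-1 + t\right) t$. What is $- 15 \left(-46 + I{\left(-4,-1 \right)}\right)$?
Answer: $390$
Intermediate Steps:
$I{\left(t,M \right)} = t \left(-1 + t\right)$
$- 15 \left(-46 + I{\left(-4,-1 \right)}\right) = - 15 \left(-46 - 4 \left(-1 - 4\right)\right) = - 15 \left(-46 - -20\right) = - 15 \left(-46 + 20\right) = \left(-15\right) \left(-26\right) = 390$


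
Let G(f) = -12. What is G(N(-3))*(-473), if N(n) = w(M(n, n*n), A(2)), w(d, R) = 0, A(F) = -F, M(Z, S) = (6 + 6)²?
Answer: 5676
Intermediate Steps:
M(Z, S) = 144 (M(Z, S) = 12² = 144)
N(n) = 0
G(N(-3))*(-473) = -12*(-473) = 5676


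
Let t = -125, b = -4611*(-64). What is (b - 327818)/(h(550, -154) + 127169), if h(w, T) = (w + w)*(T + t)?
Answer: 32714/179731 ≈ 0.18202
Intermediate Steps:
b = 295104
h(w, T) = 2*w*(-125 + T) (h(w, T) = (w + w)*(T - 125) = (2*w)*(-125 + T) = 2*w*(-125 + T))
(b - 327818)/(h(550, -154) + 127169) = (295104 - 327818)/(2*550*(-125 - 154) + 127169) = -32714/(2*550*(-279) + 127169) = -32714/(-306900 + 127169) = -32714/(-179731) = -32714*(-1/179731) = 32714/179731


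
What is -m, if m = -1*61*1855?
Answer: 113155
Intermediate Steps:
m = -113155 (m = -61*1855 = -113155)
-m = -1*(-113155) = 113155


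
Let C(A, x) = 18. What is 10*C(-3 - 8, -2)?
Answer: 180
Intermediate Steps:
10*C(-3 - 8, -2) = 10*18 = 180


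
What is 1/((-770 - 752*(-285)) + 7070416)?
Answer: 1/7283966 ≈ 1.3729e-7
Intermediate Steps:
1/((-770 - 752*(-285)) + 7070416) = 1/((-770 + 214320) + 7070416) = 1/(213550 + 7070416) = 1/7283966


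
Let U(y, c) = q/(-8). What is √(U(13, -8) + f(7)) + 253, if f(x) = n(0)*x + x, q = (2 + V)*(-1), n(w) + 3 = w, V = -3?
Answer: 253 + I*√226/4 ≈ 253.0 + 3.7583*I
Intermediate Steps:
n(w) = -3 + w
q = 1 (q = (2 - 3)*(-1) = -1*(-1) = 1)
f(x) = -2*x (f(x) = (-3 + 0)*x + x = -3*x + x = -2*x)
U(y, c) = -⅛ (U(y, c) = 1/(-8) = 1*(-⅛) = -⅛)
√(U(13, -8) + f(7)) + 253 = √(-⅛ - 2*7) + 253 = √(-⅛ - 14) + 253 = √(-113/8) + 253 = I*√226/4 + 253 = 253 + I*√226/4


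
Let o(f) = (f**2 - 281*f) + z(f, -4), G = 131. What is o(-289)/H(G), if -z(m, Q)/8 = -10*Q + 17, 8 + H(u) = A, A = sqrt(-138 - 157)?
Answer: -1314192/359 - 164274*I*sqrt(295)/359 ≈ -3660.7 - 7859.3*I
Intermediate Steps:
A = I*sqrt(295) (A = sqrt(-295) = I*sqrt(295) ≈ 17.176*I)
H(u) = -8 + I*sqrt(295)
z(m, Q) = -136 + 80*Q (z(m, Q) = -8*(-10*Q + 17) = -8*(17 - 10*Q) = -136 + 80*Q)
o(f) = -456 + f**2 - 281*f (o(f) = (f**2 - 281*f) + (-136 + 80*(-4)) = (f**2 - 281*f) + (-136 - 320) = (f**2 - 281*f) - 456 = -456 + f**2 - 281*f)
o(-289)/H(G) = (-456 + (-289)**2 - 281*(-289))/(-8 + I*sqrt(295)) = (-456 + 83521 + 81209)/(-8 + I*sqrt(295)) = 164274/(-8 + I*sqrt(295))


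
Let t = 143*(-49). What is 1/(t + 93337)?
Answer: 1/86330 ≈ 1.1583e-5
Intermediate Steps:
t = -7007
1/(t + 93337) = 1/(-7007 + 93337) = 1/86330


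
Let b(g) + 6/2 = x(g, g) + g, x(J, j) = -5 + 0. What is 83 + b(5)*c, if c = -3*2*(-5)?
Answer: -7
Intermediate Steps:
c = 30 (c = -6*(-5) = 30)
x(J, j) = -5
b(g) = -8 + g (b(g) = -3 + (-5 + g) = -8 + g)
83 + b(5)*c = 83 + (-8 + 5)*30 = 83 - 3*30 = 83 - 90 = -7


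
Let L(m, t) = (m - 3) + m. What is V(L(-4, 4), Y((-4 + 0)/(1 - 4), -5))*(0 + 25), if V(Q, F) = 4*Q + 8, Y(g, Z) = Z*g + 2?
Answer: -900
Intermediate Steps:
Y(g, Z) = 2 + Z*g
L(m, t) = -3 + 2*m (L(m, t) = (-3 + m) + m = -3 + 2*m)
V(Q, F) = 8 + 4*Q
V(L(-4, 4), Y((-4 + 0)/(1 - 4), -5))*(0 + 25) = (8 + 4*(-3 + 2*(-4)))*(0 + 25) = (8 + 4*(-3 - 8))*25 = (8 + 4*(-11))*25 = (8 - 44)*25 = -36*25 = -900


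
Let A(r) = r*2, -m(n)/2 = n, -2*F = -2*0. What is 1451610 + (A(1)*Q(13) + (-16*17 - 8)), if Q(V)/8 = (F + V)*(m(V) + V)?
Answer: 1448626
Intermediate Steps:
F = 0 (F = -(-1)*0 = -½*0 = 0)
m(n) = -2*n
A(r) = 2*r
Q(V) = -8*V² (Q(V) = 8*((0 + V)*(-2*V + V)) = 8*(V*(-V)) = 8*(-V²) = -8*V²)
1451610 + (A(1)*Q(13) + (-16*17 - 8)) = 1451610 + ((2*1)*(-8*13²) + (-16*17 - 8)) = 1451610 + (2*(-8*169) + (-272 - 8)) = 1451610 + (2*(-1352) - 280) = 1451610 + (-2704 - 280) = 1451610 - 2984 = 1448626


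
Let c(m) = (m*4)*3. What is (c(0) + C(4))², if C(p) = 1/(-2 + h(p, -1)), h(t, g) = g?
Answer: ⅑ ≈ 0.11111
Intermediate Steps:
c(m) = 12*m (c(m) = (4*m)*3 = 12*m)
C(p) = -⅓ (C(p) = 1/(-2 - 1) = 1/(-3) = -⅓)
(c(0) + C(4))² = (12*0 - ⅓)² = (0 - ⅓)² = (-⅓)² = ⅑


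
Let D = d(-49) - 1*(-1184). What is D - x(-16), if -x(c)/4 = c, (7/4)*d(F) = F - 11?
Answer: 7600/7 ≈ 1085.7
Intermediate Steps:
d(F) = -44/7 + 4*F/7 (d(F) = 4*(F - 11)/7 = 4*(-11 + F)/7 = -44/7 + 4*F/7)
D = 8048/7 (D = (-44/7 + (4/7)*(-49)) - 1*(-1184) = (-44/7 - 28) + 1184 = -240/7 + 1184 = 8048/7 ≈ 1149.7)
x(c) = -4*c
D - x(-16) = 8048/7 - (-4)*(-16) = 8048/7 - 1*64 = 8048/7 - 64 = 7600/7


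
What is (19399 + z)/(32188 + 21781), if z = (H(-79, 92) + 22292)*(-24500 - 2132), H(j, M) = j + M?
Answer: -594007361/53969 ≈ -11006.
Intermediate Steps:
H(j, M) = M + j
z = -594026760 (z = ((92 - 79) + 22292)*(-24500 - 2132) = (13 + 22292)*(-26632) = 22305*(-26632) = -594026760)
(19399 + z)/(32188 + 21781) = (19399 - 594026760)/(32188 + 21781) = -594007361/53969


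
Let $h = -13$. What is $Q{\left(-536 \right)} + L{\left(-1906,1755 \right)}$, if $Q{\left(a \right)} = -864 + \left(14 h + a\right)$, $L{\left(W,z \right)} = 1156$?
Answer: $-426$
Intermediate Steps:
$Q{\left(a \right)} = -1046 + a$ ($Q{\left(a \right)} = -864 + \left(14 \left(-13\right) + a\right) = -864 + \left(-182 + a\right) = -1046 + a$)
$Q{\left(-536 \right)} + L{\left(-1906,1755 \right)} = \left(-1046 - 536\right) + 1156 = -1582 + 1156 = -426$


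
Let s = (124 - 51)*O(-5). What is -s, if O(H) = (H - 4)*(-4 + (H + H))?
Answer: -9198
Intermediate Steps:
O(H) = (-4 + H)*(-4 + 2*H)
s = 9198 (s = (124 - 51)*(16 - 12*(-5) + 2*(-5)**2) = 73*(16 + 60 + 2*25) = 73*(16 + 60 + 50) = 73*126 = 9198)
-s = -1*9198 = -9198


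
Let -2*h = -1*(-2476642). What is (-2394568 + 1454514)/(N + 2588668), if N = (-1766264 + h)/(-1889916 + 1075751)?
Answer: -153071812982/421521177361 ≈ -0.36314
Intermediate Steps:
h = -1238321 (h = -(-1)*(-2476642)/2 = -½*2476642 = -1238321)
N = 600917/162833 (N = (-1766264 - 1238321)/(-1889916 + 1075751) = -3004585/(-814165) = -3004585*(-1/814165) = 600917/162833 ≈ 3.6904)
(-2394568 + 1454514)/(N + 2588668) = (-2394568 + 1454514)/(600917/162833 + 2588668) = -940054/421521177361/162833 = -940054*162833/421521177361 = -153071812982/421521177361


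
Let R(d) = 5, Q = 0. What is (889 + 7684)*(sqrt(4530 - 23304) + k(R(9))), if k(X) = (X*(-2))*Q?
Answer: 25719*I*sqrt(2086) ≈ 1.1747e+6*I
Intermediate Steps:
k(X) = 0 (k(X) = (X*(-2))*0 = -2*X*0 = 0)
(889 + 7684)*(sqrt(4530 - 23304) + k(R(9))) = (889 + 7684)*(sqrt(4530 - 23304) + 0) = 8573*(sqrt(-18774) + 0) = 8573*(3*I*sqrt(2086) + 0) = 8573*(3*I*sqrt(2086)) = 25719*I*sqrt(2086)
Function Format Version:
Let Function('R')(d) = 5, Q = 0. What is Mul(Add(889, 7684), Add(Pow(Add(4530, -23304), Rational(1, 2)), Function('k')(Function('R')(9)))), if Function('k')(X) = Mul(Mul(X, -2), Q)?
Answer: Mul(25719, I, Pow(2086, Rational(1, 2))) ≈ Mul(1.1747e+6, I)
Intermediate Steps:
Function('k')(X) = 0 (Function('k')(X) = Mul(Mul(X, -2), 0) = Mul(Mul(-2, X), 0) = 0)
Mul(Add(889, 7684), Add(Pow(Add(4530, -23304), Rational(1, 2)), Function('k')(Function('R')(9)))) = Mul(Add(889, 7684), Add(Pow(Add(4530, -23304), Rational(1, 2)), 0)) = Mul(8573, Add(Pow(-18774, Rational(1, 2)), 0)) = Mul(8573, Add(Mul(3, I, Pow(2086, Rational(1, 2))), 0)) = Mul(8573, Mul(3, I, Pow(2086, Rational(1, 2)))) = Mul(25719, I, Pow(2086, Rational(1, 2)))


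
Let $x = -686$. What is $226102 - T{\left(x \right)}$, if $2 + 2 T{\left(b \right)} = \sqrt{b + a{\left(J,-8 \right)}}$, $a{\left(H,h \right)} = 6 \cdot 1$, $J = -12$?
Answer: $226103 - i \sqrt{170} \approx 2.261 \cdot 10^{5} - 13.038 i$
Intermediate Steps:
$a{\left(H,h \right)} = 6$
$T{\left(b \right)} = -1 + \frac{\sqrt{6 + b}}{2}$ ($T{\left(b \right)} = -1 + \frac{\sqrt{b + 6}}{2} = -1 + \frac{\sqrt{6 + b}}{2}$)
$226102 - T{\left(x \right)} = 226102 - \left(-1 + \frac{\sqrt{6 - 686}}{2}\right) = 226102 - \left(-1 + \frac{\sqrt{-680}}{2}\right) = 226102 - \left(-1 + \frac{2 i \sqrt{170}}{2}\right) = 226102 - \left(-1 + i \sqrt{170}\right) = 226102 + \left(1 - i \sqrt{170}\right) = 226103 - i \sqrt{170}$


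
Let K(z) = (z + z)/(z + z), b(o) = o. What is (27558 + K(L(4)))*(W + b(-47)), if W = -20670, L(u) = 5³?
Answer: -570939803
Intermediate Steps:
L(u) = 125
K(z) = 1 (K(z) = (2*z)/((2*z)) = (2*z)*(1/(2*z)) = 1)
(27558 + K(L(4)))*(W + b(-47)) = (27558 + 1)*(-20670 - 47) = 27559*(-20717) = -570939803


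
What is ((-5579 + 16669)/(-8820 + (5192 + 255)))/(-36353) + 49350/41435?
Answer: 1210338165860/1016140910003 ≈ 1.1911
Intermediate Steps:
((-5579 + 16669)/(-8820 + (5192 + 255)))/(-36353) + 49350/41435 = (11090/(-8820 + 5447))*(-1/36353) + 49350*(1/41435) = (11090/(-3373))*(-1/36353) + 9870/8287 = (11090*(-1/3373))*(-1/36353) + 9870/8287 = -11090/3373*(-1/36353) + 9870/8287 = 11090/122618669 + 9870/8287 = 1210338165860/1016140910003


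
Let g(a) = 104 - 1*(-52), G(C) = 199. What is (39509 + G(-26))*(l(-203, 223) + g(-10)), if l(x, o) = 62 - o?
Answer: -198540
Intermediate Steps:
g(a) = 156 (g(a) = 104 + 52 = 156)
(39509 + G(-26))*(l(-203, 223) + g(-10)) = (39509 + 199)*((62 - 1*223) + 156) = 39708*((62 - 223) + 156) = 39708*(-161 + 156) = 39708*(-5) = -198540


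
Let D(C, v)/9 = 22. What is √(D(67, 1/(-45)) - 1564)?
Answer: I*√1366 ≈ 36.959*I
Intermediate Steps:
D(C, v) = 198 (D(C, v) = 9*22 = 198)
√(D(67, 1/(-45)) - 1564) = √(198 - 1564) = √(-1366) = I*√1366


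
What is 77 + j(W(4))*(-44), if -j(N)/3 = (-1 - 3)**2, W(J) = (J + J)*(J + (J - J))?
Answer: 2189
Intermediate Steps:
W(J) = 2*J**2 (W(J) = (2*J)*(J + 0) = (2*J)*J = 2*J**2)
j(N) = -48 (j(N) = -3*(-1 - 3)**2 = -3*(-4)**2 = -3*16 = -48)
77 + j(W(4))*(-44) = 77 - 48*(-44) = 77 + 2112 = 2189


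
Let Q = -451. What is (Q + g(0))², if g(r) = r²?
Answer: 203401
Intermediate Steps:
(Q + g(0))² = (-451 + 0²)² = (-451 + 0)² = (-451)² = 203401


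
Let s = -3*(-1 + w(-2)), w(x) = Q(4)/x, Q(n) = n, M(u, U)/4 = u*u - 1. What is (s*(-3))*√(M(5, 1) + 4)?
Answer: -270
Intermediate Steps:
M(u, U) = -4 + 4*u² (M(u, U) = 4*(u*u - 1) = 4*(u² - 1) = 4*(-1 + u²) = -4 + 4*u²)
w(x) = 4/x
s = 9 (s = -3*(-1 + 4/(-2)) = -3*(-1 + 4*(-½)) = -3*(-1 - 2) = -3*(-3) = 9)
(s*(-3))*√(M(5, 1) + 4) = (9*(-3))*√((-4 + 4*5²) + 4) = -27*√((-4 + 4*25) + 4) = -27*√((-4 + 100) + 4) = -27*√(96 + 4) = -27*√100 = -27*10 = -270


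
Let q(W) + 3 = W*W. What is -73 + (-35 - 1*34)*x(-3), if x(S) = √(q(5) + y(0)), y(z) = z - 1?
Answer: -73 - 69*√21 ≈ -389.20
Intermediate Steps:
q(W) = -3 + W² (q(W) = -3 + W*W = -3 + W²)
y(z) = -1 + z
x(S) = √21 (x(S) = √((-3 + 5²) + (-1 + 0)) = √((-3 + 25) - 1) = √(22 - 1) = √21)
-73 + (-35 - 1*34)*x(-3) = -73 + (-35 - 1*34)*√21 = -73 + (-35 - 34)*√21 = -73 - 69*√21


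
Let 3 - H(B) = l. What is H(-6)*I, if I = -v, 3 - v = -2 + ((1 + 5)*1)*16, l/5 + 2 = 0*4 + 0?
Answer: 1183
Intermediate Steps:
l = -10 (l = -10 + 5*(0*4 + 0) = -10 + 5*(0 + 0) = -10 + 5*0 = -10 + 0 = -10)
H(B) = 13 (H(B) = 3 - 1*(-10) = 3 + 10 = 13)
v = -91 (v = 3 - (-2 + ((1 + 5)*1)*16) = 3 - (-2 + (6*1)*16) = 3 - (-2 + 6*16) = 3 - (-2 + 96) = 3 - 1*94 = 3 - 94 = -91)
I = 91 (I = -1*(-91) = 91)
H(-6)*I = 13*91 = 1183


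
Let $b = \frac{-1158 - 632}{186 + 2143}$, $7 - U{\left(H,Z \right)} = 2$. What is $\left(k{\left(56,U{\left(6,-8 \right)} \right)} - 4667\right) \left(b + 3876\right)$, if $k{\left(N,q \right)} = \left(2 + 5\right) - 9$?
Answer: $- \frac{42139657966}{2329} \approx -1.8093 \cdot 10^{7}$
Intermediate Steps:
$U{\left(H,Z \right)} = 5$ ($U{\left(H,Z \right)} = 7 - 2 = 5$)
$k{\left(N,q \right)} = -2$ ($k{\left(N,q \right)} = 7 - 9 = -2$)
$b = - \frac{1790}{2329} \approx -0.76857$
$\left(k{\left(56,U{\left(6,-8 \right)} \right)} - 4667\right) \left(b + 3876\right) = \left(-2 - 4667\right) \left(- \frac{1790}{2329} + 3876\right) = \left(-4669\right) \frac{9025414}{2329} = - \frac{42139657966}{2329}$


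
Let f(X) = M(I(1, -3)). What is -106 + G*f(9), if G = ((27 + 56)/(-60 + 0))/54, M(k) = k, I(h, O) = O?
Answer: -114397/1080 ≈ -105.92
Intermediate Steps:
f(X) = -3
G = -83/3240 (G = (83/(-60))*(1/54) = (83*(-1/60))*(1/54) = -83/60*1/54 = -83/3240 ≈ -0.025617)
-106 + G*f(9) = -106 - 83/3240*(-3) = -106 + 83/1080 = -114397/1080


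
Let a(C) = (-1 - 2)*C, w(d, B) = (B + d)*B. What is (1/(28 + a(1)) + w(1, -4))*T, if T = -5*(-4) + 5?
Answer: 301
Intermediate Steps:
w(d, B) = B*(B + d)
a(C) = -3*C
T = 25 (T = 20 + 5 = 25)
(1/(28 + a(1)) + w(1, -4))*T = (1/(28 - 3*1) - 4*(-4 + 1))*25 = (1/(28 - 3) - 4*(-3))*25 = (1/25 + 12)*25 = (301/25)*25 = 301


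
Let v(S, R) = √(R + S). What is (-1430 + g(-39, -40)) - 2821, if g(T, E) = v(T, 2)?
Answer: -4251 + I*√37 ≈ -4251.0 + 6.0828*I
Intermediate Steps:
g(T, E) = √(2 + T)
(-1430 + g(-39, -40)) - 2821 = (-1430 + √(2 - 39)) - 2821 = (-1430 + √(-37)) - 2821 = (-1430 + I*√37) - 2821 = -4251 + I*√37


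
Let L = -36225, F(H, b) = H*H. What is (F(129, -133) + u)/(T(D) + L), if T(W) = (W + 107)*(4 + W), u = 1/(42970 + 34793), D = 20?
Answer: -1294054084/2579943051 ≈ -0.50158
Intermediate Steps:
F(H, b) = H**2
u = 1/77763 ≈ 1.2860e-5
T(W) = (4 + W)*(107 + W) (T(W) = (107 + W)*(4 + W) = (4 + W)*(107 + W))
(F(129, -133) + u)/(T(D) + L) = (129**2 + 1/77763)/((428 + 20**2 + 111*20) - 36225) = (16641 + 1/77763)/((428 + 400 + 2220) - 36225) = 1294054084/(77763*(3048 - 36225)) = (1294054084/77763)/(-33177) = (1294054084/77763)*(-1/33177) = -1294054084/2579943051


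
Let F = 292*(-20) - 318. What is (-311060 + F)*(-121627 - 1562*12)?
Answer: 44528207878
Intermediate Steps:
F = -6158 (F = -5840 - 318 = -6158)
(-311060 + F)*(-121627 - 1562*12) = (-311060 - 6158)*(-121627 - 1562*12) = -317218*(-121627 - 18744) = -317218*(-140371) = 44528207878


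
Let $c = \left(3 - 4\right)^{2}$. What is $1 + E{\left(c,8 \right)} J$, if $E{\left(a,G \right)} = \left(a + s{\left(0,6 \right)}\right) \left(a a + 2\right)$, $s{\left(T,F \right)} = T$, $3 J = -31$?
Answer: $-30$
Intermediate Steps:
$J = - \frac{31}{3}$ ($J = \frac{1}{3} \left(-31\right) = - \frac{31}{3} \approx -10.333$)
$c = 1$ ($c = \left(-1\right)^{2} = 1$)
$E{\left(a,G \right)} = a \left(2 + a^{2}\right)$ ($E{\left(a,G \right)} = \left(a + 0\right) \left(a a + 2\right) = a \left(a^{2} + 2\right) = a \left(2 + a^{2}\right)$)
$1 + E{\left(c,8 \right)} J = 1 + 1 \left(2 + 1^{2}\right) \left(- \frac{31}{3}\right) = 1 + 1 \left(2 + 1\right) \left(- \frac{31}{3}\right) = 1 + 1 \cdot 3 \left(- \frac{31}{3}\right) = 1 + 3 \left(- \frac{31}{3}\right) = 1 - 31 = -30$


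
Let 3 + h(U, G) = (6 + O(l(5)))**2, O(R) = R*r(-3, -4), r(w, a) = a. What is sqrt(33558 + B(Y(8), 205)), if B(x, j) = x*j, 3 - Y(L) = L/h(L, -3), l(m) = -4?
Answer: sqrt(7905510613)/481 ≈ 184.85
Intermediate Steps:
O(R) = -4*R (O(R) = R*(-4) = -4*R)
h(U, G) = 481 (h(U, G) = -3 + (6 - 4*(-4))**2 = -3 + (6 + 16)**2 = -3 + 22**2 = -3 + 484 = 481)
Y(L) = 3 - L/481
B(x, j) = j*x
sqrt(33558 + B(Y(8), 205)) = sqrt(33558 + 205*(3 - 1/481*8)) = sqrt(33558 + 205*(3 - 8/481)) = sqrt(33558 + 205*(1435/481)) = sqrt(33558 + 294175/481) = sqrt(16435573/481) = sqrt(7905510613)/481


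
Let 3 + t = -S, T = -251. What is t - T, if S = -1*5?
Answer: 253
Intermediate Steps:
S = -5
t = 2 (t = -3 - 1*(-5) = -3 + 5 = 2)
t - T = 2 - 1*(-251) = 2 + 251 = 253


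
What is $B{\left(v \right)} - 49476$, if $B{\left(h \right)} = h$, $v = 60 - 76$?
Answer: $-49492$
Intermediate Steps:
$v = -16$ ($v = 60 - 76 = -16$)
$B{\left(v \right)} - 49476 = -16 - 49476 = -49492$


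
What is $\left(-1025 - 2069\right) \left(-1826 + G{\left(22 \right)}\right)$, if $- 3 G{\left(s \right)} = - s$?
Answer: $\frac{16880864}{3} \approx 5.627 \cdot 10^{6}$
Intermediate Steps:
$G{\left(s \right)} = \frac{s}{3}$ ($G{\left(s \right)} = - \frac{\left(-1\right) s}{3} = \frac{s}{3}$)
$\left(-1025 - 2069\right) \left(-1826 + G{\left(22 \right)}\right) = \left(-1025 - 2069\right) \left(-1826 + \frac{1}{3} \cdot 22\right) = - 3094 \left(-1826 + \frac{22}{3}\right) = \left(-3094\right) \left(- \frac{5456}{3}\right) = \frac{16880864}{3}$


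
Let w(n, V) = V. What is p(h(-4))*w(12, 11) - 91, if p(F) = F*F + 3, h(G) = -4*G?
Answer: 2758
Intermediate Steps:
p(F) = 3 + F² (p(F) = F² + 3 = 3 + F²)
p(h(-4))*w(12, 11) - 91 = (3 + (-4*(-4))²)*11 - 91 = (3 + 16²)*11 - 91 = (3 + 256)*11 - 91 = 259*11 - 91 = 2849 - 91 = 2758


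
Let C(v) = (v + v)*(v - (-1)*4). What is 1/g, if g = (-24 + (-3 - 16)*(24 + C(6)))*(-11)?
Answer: 1/30360 ≈ 3.2938e-5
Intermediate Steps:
C(v) = 2*v*(4 + v) (C(v) = (2*v)*(v - 1*(-4)) = (2*v)*(v + 4) = (2*v)*(4 + v) = 2*v*(4 + v))
g = 30360 (g = (-24 + (-3 - 16)*(24 + 2*6*(4 + 6)))*(-11) = (-24 - 19*(24 + 2*6*10))*(-11) = (-24 - 19*(24 + 120))*(-11) = (-24 - 19*144)*(-11) = (-24 - 2736)*(-11) = -2760*(-11) = 30360)
1/g = 1/30360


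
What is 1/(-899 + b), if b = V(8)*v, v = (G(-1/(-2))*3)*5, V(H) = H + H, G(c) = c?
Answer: -1/779 ≈ -0.0012837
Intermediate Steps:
V(H) = 2*H
v = 15/2 (v = (-1/(-2)*3)*5 = (-1*(-1/2)*3)*5 = ((1/2)*3)*5 = (3/2)*5 = 15/2 ≈ 7.5000)
b = 120 (b = (2*8)*(15/2) = 16*(15/2) = 120)
1/(-899 + b) = 1/(-899 + 120) = 1/(-779) = -1/779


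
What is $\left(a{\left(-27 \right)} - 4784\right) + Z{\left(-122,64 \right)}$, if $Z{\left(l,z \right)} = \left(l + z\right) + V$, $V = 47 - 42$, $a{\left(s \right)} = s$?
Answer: $-4864$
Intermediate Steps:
$V = 5$
$Z{\left(l,z \right)} = 5 + l + z$ ($Z{\left(l,z \right)} = \left(l + z\right) + 5 = 5 + l + z$)
$\left(a{\left(-27 \right)} - 4784\right) + Z{\left(-122,64 \right)} = \left(-27 - 4784\right) + \left(5 - 122 + 64\right) = -4811 - 53 = -4864$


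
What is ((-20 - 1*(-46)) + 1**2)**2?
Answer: 729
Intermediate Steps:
((-20 - 1*(-46)) + 1**2)**2 = ((-20 + 46) + 1)**2 = (26 + 1)**2 = 27**2 = 729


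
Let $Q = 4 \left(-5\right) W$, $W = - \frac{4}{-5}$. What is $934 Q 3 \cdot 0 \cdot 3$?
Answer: $0$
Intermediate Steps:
$W = \frac{4}{5}$ ($W = \left(-4\right) \left(- \frac{1}{5}\right) = \frac{4}{5} \approx 0.8$)
$Q = -16$ ($Q = 4 \left(-5\right) \frac{4}{5} = \left(-20\right) \frac{4}{5} = -16$)
$934 Q 3 \cdot 0 \cdot 3 = 934 - 16 \cdot 3 \cdot 0 \cdot 3 = 934 \left(-16\right) 0 \cdot 3 = 934 \cdot 0 \cdot 3 = 934 \cdot 0 = 0$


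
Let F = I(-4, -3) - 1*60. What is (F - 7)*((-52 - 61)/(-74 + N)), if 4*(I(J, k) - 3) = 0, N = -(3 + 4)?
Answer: -7232/81 ≈ -89.284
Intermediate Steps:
N = -7 (N = -1*7 = -7)
I(J, k) = 3 (I(J, k) = 3 + (1/4)*0 = 3 + 0 = 3)
F = -57 (F = 3 - 1*60 = 3 - 60 = -57)
(F - 7)*((-52 - 61)/(-74 + N)) = (-57 - 7)*((-52 - 61)/(-74 - 7)) = -(-7232)/(-81) = -(-7232)*(-1)/81 = -64*113/81 = -7232/81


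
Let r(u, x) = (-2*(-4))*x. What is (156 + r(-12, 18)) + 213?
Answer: 513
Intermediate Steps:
r(u, x) = 8*x
(156 + r(-12, 18)) + 213 = (156 + 8*18) + 213 = (156 + 144) + 213 = 300 + 213 = 513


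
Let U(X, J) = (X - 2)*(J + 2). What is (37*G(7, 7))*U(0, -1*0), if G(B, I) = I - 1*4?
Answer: -444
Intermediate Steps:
U(X, J) = (-2 + X)*(2 + J)
G(B, I) = -4 + I (G(B, I) = I - 4 = -4 + I)
(37*G(7, 7))*U(0, -1*0) = (37*(-4 + 7))*(-4 - (-2)*0 + 2*0 - 1*0*0) = (37*3)*(-4 - 2*0 + 0 + 0*0) = 111*(-4 + 0 + 0 + 0) = 111*(-4) = -444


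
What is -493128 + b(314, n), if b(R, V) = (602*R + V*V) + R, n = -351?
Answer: -180585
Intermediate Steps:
b(R, V) = V² + 603*R (b(R, V) = (602*R + V²) + R = (V² + 602*R) + R = V² + 603*R)
-493128 + b(314, n) = -493128 + ((-351)² + 603*314) = -493128 + (123201 + 189342) = -493128 + 312543 = -180585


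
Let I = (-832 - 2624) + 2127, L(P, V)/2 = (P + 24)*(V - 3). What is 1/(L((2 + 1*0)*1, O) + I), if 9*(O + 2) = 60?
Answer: -3/3727 ≈ -0.00080494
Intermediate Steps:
O = 14/3 (O = -2 + (⅑)*60 = -2 + 20/3 = 14/3 ≈ 4.6667)
L(P, V) = 2*(-3 + V)*(24 + P) (L(P, V) = 2*((P + 24)*(V - 3)) = 2*((24 + P)*(-3 + V)) = 2*((-3 + V)*(24 + P)) = 2*(-3 + V)*(24 + P))
I = -1329 (I = -3456 + 2127 = -1329)
1/(L((2 + 1*0)*1, O) + I) = 1/((-144 - 6*(2 + 1*0) + 48*(14/3) + 2*((2 + 1*0)*1)*(14/3)) - 1329) = 1/((-144 - 6*(2 + 0) + 224 + 2*((2 + 0)*1)*(14/3)) - 1329) = 1/((-144 - 12 + 224 + 2*(2*1)*(14/3)) - 1329) = 1/((-144 - 6*2 + 224 + 2*2*(14/3)) - 1329) = 1/((-144 - 12 + 224 + 56/3) - 1329) = 1/(260/3 - 1329) = 1/(-3727/3) = -3/3727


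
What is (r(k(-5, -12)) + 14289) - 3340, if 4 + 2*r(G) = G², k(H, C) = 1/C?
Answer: 3152737/288 ≈ 10947.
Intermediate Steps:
r(G) = -2 + G²/2
(r(k(-5, -12)) + 14289) - 3340 = ((-2 + (1/(-12))²/2) + 14289) - 3340 = ((-2 + (-1/12)²/2) + 14289) - 3340 = ((-2 + (½)*(1/144)) + 14289) - 3340 = ((-2 + 1/288) + 14289) - 3340 = (-575/288 + 14289) - 3340 = 4114657/288 - 3340 = 3152737/288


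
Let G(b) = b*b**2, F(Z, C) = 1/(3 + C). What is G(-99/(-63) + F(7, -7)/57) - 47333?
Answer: -192409886627587/4065356736 ≈ -47329.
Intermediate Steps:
G(b) = b**3
G(-99/(-63) + F(7, -7)/57) - 47333 = (-99/(-63) + 1/((3 - 7)*57))**3 - 47333 = (-99*(-1/63) + (1/57)/(-4))**3 - 47333 = (11/7 - 1/4*1/57)**3 - 47333 = (11/7 - 1/228)**3 - 47333 = (2501/1596)**3 - 47333 = 15643757501/4065356736 - 47333 = -192409886627587/4065356736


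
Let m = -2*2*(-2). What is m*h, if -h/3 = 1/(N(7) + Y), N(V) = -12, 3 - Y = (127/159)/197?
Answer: 375876/141017 ≈ 2.6655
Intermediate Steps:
Y = 93842/31323 (Y = 3 - 127/159/197 = 3 - 127*(1/159)/197 = 3 - 127/(159*197) = 3 - 1*127/31323 = 3 - 127/31323 = 93842/31323 ≈ 2.9959)
h = 93969/282034 (h = -3/(-12 + 93842/31323) = -3/(-282034/31323) = -3*(-31323/282034) = 93969/282034 ≈ 0.33318)
m = 8 (m = -4*(-2) = 8)
m*h = 8*(93969/282034) = 375876/141017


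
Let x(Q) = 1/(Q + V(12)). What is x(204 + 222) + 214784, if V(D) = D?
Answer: 94075393/438 ≈ 2.1478e+5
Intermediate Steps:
x(Q) = 1/(12 + Q) (x(Q) = 1/(Q + 12) = 1/(12 + Q))
x(204 + 222) + 214784 = 1/(12 + (204 + 222)) + 214784 = 1/(12 + 426) + 214784 = 1/438 + 214784 = 94075393/438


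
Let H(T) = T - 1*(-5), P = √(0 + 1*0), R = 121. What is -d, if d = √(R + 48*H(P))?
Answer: -19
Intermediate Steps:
P = 0 (P = √(0 + 0) = √0 = 0)
H(T) = 5 + T (H(T) = T + 5 = 5 + T)
d = 19 (d = √(121 + 48*(5 + 0)) = √(121 + 48*5) = √(121 + 240) = √361 = 19)
-d = -1*19 = -19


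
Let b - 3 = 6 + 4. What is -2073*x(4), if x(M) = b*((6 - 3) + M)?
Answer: -188643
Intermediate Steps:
b = 13 (b = 3 + (6 + 4) = 3 + 10 = 13)
x(M) = 39 + 13*M (x(M) = 13*((6 - 3) + M) = 13*(3 + M) = 39 + 13*M)
-2073*x(4) = -2073*(39 + 13*4) = -2073*(39 + 52) = -2073*91 = -188643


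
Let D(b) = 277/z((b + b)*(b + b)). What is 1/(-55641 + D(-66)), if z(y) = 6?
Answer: -6/333569 ≈ -1.7987e-5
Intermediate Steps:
D(b) = 277/6
1/(-55641 + D(-66)) = 1/(-55641 + 277/6) = 1/(-333569/6) = -6/333569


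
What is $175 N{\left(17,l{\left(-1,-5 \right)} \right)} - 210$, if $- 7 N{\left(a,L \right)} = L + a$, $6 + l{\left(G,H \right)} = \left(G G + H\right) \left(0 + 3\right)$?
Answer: $-185$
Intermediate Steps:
$l{\left(G,H \right)} = -6 + 3 H + 3 G^{2}$ ($l{\left(G,H \right)} = -6 + \left(G G + H\right) \left(0 + 3\right) = -6 + \left(G^{2} + H\right) 3 = -6 + \left(H + G^{2}\right) 3 = -6 + \left(3 H + 3 G^{2}\right) = -6 + 3 H + 3 G^{2}$)
$N{\left(a,L \right)} = - \frac{L}{7} - \frac{a}{7}$ ($N{\left(a,L \right)} = - \frac{L + a}{7} = - \frac{L}{7} - \frac{a}{7}$)
$175 N{\left(17,l{\left(-1,-5 \right)} \right)} - 210 = 175 \left(- \frac{-6 + 3 \left(-5\right) + 3 \left(-1\right)^{2}}{7} - \frac{17}{7}\right) - 210 = 175 \left(- \frac{-6 - 15 + 3 \cdot 1}{7} - \frac{17}{7}\right) - 210 = 175 \left(- \frac{-6 - 15 + 3}{7} - \frac{17}{7}\right) - 210 = 175 \left(\left(- \frac{1}{7}\right) \left(-18\right) - \frac{17}{7}\right) - 210 = 175 \left(\frac{18}{7} - \frac{17}{7}\right) - 210 = 175 \cdot \frac{1}{7} - 210 = 25 - 210 = -185$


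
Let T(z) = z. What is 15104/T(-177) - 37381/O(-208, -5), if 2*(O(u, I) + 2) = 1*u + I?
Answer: 168734/651 ≈ 259.19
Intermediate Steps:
O(u, I) = -2 + I/2 + u/2 (O(u, I) = -2 + (1*u + I)/2 = -2 + (u + I)/2 = -2 + (I + u)/2 = -2 + (I/2 + u/2) = -2 + I/2 + u/2)
15104/T(-177) - 37381/O(-208, -5) = 15104/(-177) - 37381/(-2 + (1/2)*(-5) + (1/2)*(-208)) = 15104*(-1/177) - 37381/(-2 - 5/2 - 104) = -256/3 - 37381/(-217/2) = -256/3 - 37381*(-2/217) = -256/3 + 74762/217 = 168734/651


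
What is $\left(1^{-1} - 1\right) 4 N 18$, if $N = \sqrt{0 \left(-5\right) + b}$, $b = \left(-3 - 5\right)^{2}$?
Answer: $0$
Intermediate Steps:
$b = 64$ ($b = \left(-8\right)^{2} = 64$)
$N = 8$ ($N = \sqrt{0 \left(-5\right) + 64} = \sqrt{0 + 64} = \sqrt{64} = 8$)
$\left(1^{-1} - 1\right) 4 N 18 = \left(1^{-1} - 1\right) 4 \cdot 8 \cdot 18 = \left(1 - 1\right) 4 \cdot 8 \cdot 18 = 0 \cdot 4 \cdot 8 \cdot 18 = 0 \cdot 8 \cdot 18 = 0 \cdot 18 = 0$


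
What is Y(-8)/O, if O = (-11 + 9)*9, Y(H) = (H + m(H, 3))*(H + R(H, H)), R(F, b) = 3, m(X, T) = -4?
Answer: -10/3 ≈ -3.3333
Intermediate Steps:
Y(H) = (-4 + H)*(3 + H) (Y(H) = (H - 4)*(H + 3) = (-4 + H)*(3 + H))
O = -18 (O = -2*9 = -18)
Y(-8)/O = (-12 + (-8)² - 1*(-8))/(-18) = (-12 + 64 + 8)*(-1/18) = 60*(-1/18) = -10/3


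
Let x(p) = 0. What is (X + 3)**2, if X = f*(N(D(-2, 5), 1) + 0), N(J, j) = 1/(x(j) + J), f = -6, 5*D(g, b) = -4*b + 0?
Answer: 81/4 ≈ 20.250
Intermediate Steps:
D(g, b) = -4*b/5 (D(g, b) = (-4*b + 0)/5 = (-4*b)/5 = -4*b/5)
N(J, j) = 1/J (N(J, j) = 1/(0 + J) = 1/J)
X = 3/2 (X = -6*(1/(-4/5*5) + 0) = -6*(1/(-4) + 0) = -6*(-1/4 + 0) = -6*(-1/4) = 3/2 ≈ 1.5000)
(X + 3)**2 = (3/2 + 3)**2 = (9/2)**2 = 81/4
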